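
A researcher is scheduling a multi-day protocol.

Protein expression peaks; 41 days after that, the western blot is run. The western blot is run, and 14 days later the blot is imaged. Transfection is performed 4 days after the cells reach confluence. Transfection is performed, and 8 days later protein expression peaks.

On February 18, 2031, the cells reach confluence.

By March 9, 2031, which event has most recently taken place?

The cells reach confluence: Feb 18, 2031.
Transfection is performed: Feb 18, 2031 + 4 days = Feb 22, 2031.
Protein expression peaks: Feb 22, 2031 + 8 days = Mar 2, 2031.
The western blot is run: Mar 2, 2031 + 41 days = Apr 12, 2031.
The blot is imaged: Apr 12, 2031 + 14 days = Apr 26, 2031.
Mar 9, 2031 falls between when protein expression peaks (Mar 2, 2031) and when the western blot is run (Apr 12, 2031).

Protein expression peaks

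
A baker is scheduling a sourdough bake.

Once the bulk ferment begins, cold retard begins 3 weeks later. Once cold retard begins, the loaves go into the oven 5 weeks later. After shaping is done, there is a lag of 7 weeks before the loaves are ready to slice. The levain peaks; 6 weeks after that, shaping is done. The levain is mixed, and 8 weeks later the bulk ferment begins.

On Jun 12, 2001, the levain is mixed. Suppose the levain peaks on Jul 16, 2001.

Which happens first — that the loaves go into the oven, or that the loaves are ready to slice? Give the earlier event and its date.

The levain is mixed: Jun 12, 2001.
The bulk ferment begins: Jun 12, 2001 + 8 weeks = Aug 7, 2001.
Cold retard begins: Aug 7, 2001 + 3 weeks = Aug 28, 2001.
The loaves go into the oven: Aug 28, 2001 + 5 weeks = Oct 2, 2001.
The levain peaks: Jul 16, 2001.
Shaping is done: Jul 16, 2001 + 6 weeks = Aug 27, 2001.
The loaves are ready to slice: Aug 27, 2001 + 7 weeks = Oct 15, 2001.
Comparing: the loaves go into the oven on Oct 2, 2001 vs the loaves are ready to slice on Oct 15, 2001. Earlier: the loaves go into the oven.

The loaves go into the oven — Oct 2, 2001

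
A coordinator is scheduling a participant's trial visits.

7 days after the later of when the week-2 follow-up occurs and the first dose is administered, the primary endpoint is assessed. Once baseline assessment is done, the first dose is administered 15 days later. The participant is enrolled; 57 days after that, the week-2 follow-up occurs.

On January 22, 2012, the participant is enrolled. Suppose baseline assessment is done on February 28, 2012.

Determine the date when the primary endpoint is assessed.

The participant is enrolled: Jan 22, 2012.
The week-2 follow-up occurs: Jan 22, 2012 + 57 days = Mar 19, 2012.
Baseline assessment is done: Feb 28, 2012.
The first dose is administered: Feb 28, 2012 + 15 days = Mar 14, 2012.
Both prerequisites met — the week-2 follow-up occurs (Mar 19, 2012), the first dose is administered (Mar 14, 2012); the later is Mar 19, 2012.
The primary endpoint is assessed: Mar 19, 2012 + 7 days = Mar 26, 2012.

March 26, 2012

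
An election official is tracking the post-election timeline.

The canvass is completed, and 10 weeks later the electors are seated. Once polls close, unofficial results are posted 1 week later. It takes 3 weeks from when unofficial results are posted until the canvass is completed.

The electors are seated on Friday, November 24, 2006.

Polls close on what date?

Friday, August 18, 2006

The electors are seated: Nov 24, 2006.
The canvass is completed: Nov 24, 2006 − 10 weeks = Sep 15, 2006.
Unofficial results are posted: Sep 15, 2006 − 3 weeks = Aug 25, 2006.
Polls close: Aug 25, 2006 − 1 week = Aug 18, 2006.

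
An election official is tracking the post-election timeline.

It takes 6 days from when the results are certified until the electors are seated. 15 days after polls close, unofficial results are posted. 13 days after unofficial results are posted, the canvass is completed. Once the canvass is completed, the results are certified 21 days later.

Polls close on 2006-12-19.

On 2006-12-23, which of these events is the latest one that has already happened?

Polls close

Polls close: Dec 19, 2006.
Unofficial results are posted: Dec 19, 2006 + 15 days = Jan 3, 2007.
The canvass is completed: Jan 3, 2007 + 13 days = Jan 16, 2007.
The results are certified: Jan 16, 2007 + 21 days = Feb 6, 2007.
The electors are seated: Feb 6, 2007 + 6 days = Feb 12, 2007.
Dec 23, 2006 falls between when polls close (Dec 19, 2006) and when unofficial results are posted (Jan 3, 2007).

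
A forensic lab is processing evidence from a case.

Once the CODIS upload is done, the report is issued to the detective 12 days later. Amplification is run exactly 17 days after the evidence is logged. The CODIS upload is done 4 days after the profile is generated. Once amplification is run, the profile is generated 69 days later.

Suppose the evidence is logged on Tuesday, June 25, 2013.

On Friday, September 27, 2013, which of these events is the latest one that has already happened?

The CODIS upload is done

The evidence is logged: Jun 25, 2013.
Amplification is run: Jun 25, 2013 + 17 days = Jul 12, 2013.
The profile is generated: Jul 12, 2013 + 69 days = Sep 19, 2013.
The CODIS upload is done: Sep 19, 2013 + 4 days = Sep 23, 2013.
The report is issued to the detective: Sep 23, 2013 + 12 days = Oct 5, 2013.
Sep 27, 2013 falls between when the CODIS upload is done (Sep 23, 2013) and when the report is issued to the detective (Oct 5, 2013).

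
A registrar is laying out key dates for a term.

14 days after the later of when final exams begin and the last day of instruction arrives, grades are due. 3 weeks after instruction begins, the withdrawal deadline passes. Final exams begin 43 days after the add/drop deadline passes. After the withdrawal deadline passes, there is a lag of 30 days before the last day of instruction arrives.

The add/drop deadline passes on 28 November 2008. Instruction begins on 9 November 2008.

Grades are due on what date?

24 January 2009

The add/drop deadline passes: Nov 28, 2008.
Final exams begin: Nov 28, 2008 + 43 days = Jan 10, 2009.
Instruction begins: Nov 9, 2008.
The withdrawal deadline passes: Nov 9, 2008 + 3 weeks = Nov 30, 2008.
The last day of instruction arrives: Nov 30, 2008 + 30 days = Dec 30, 2008.
Both prerequisites met — final exams begin (Jan 10, 2009), the last day of instruction arrives (Dec 30, 2008); the later is Jan 10, 2009.
Grades are due: Jan 10, 2009 + 14 days = Jan 24, 2009.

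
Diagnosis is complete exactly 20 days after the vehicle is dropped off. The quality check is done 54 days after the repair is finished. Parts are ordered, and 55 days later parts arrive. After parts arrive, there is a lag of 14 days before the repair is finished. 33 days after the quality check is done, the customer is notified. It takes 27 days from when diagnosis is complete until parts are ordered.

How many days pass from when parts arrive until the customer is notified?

Causal path: parts arrive → the repair is finished → the quality check is done → the customer is notified.
Total delay along the path: 14 + 54 + 33 = 101 days.

101 days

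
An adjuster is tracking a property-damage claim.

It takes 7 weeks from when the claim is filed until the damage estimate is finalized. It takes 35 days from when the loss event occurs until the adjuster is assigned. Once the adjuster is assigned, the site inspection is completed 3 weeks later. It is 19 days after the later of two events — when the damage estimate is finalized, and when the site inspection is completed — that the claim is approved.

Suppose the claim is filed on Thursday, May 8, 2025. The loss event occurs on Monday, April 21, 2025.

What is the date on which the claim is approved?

Tuesday, July 15, 2025

The claim is filed: May 8, 2025.
The damage estimate is finalized: May 8, 2025 + 7 weeks = Jun 26, 2025.
The loss event occurs: Apr 21, 2025.
The adjuster is assigned: Apr 21, 2025 + 35 days = May 26, 2025.
The site inspection is completed: May 26, 2025 + 3 weeks = Jun 16, 2025.
Both prerequisites met — the damage estimate is finalized (Jun 26, 2025), the site inspection is completed (Jun 16, 2025); the later is Jun 26, 2025.
The claim is approved: Jun 26, 2025 + 19 days = Jul 15, 2025.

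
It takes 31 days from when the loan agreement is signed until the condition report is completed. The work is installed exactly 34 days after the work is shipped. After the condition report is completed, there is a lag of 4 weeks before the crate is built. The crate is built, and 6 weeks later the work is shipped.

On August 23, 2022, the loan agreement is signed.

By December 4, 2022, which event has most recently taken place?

The loan agreement is signed: Aug 23, 2022.
The condition report is completed: Aug 23, 2022 + 31 days = Sep 23, 2022.
The crate is built: Sep 23, 2022 + 4 weeks = Oct 21, 2022.
The work is shipped: Oct 21, 2022 + 6 weeks = Dec 2, 2022.
The work is installed: Dec 2, 2022 + 34 days = Jan 5, 2023.
Dec 4, 2022 falls between when the work is shipped (Dec 2, 2022) and when the work is installed (Jan 5, 2023).

The work is shipped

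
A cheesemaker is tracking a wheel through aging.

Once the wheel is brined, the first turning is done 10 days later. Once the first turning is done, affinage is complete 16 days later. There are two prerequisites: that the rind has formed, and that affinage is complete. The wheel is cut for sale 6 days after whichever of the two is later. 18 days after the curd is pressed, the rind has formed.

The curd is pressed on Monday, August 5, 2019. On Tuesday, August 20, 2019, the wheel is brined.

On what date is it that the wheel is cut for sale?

Saturday, September 21, 2019

The curd is pressed: Aug 5, 2019.
The rind has formed: Aug 5, 2019 + 18 days = Aug 23, 2019.
The wheel is brined: Aug 20, 2019.
The first turning is done: Aug 20, 2019 + 10 days = Aug 30, 2019.
Affinage is complete: Aug 30, 2019 + 16 days = Sep 15, 2019.
Both prerequisites met — the rind has formed (Aug 23, 2019), affinage is complete (Sep 15, 2019); the later is Sep 15, 2019.
The wheel is cut for sale: Sep 15, 2019 + 6 days = Sep 21, 2019.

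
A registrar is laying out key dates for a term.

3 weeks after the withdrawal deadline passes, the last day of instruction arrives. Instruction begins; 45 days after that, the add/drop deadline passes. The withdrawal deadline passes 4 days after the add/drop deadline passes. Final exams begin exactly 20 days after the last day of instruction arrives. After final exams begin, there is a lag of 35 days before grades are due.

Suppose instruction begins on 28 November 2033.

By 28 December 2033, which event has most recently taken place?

Instruction begins: Nov 28, 2033.
The add/drop deadline passes: Nov 28, 2033 + 45 days = Jan 12, 2034.
The withdrawal deadline passes: Jan 12, 2034 + 4 days = Jan 16, 2034.
The last day of instruction arrives: Jan 16, 2034 + 3 weeks = Feb 6, 2034.
Final exams begin: Feb 6, 2034 + 20 days = Feb 26, 2034.
Grades are due: Feb 26, 2034 + 35 days = Apr 2, 2034.
Dec 28, 2033 falls between when instruction begins (Nov 28, 2033) and when the add/drop deadline passes (Jan 12, 2034).

Instruction begins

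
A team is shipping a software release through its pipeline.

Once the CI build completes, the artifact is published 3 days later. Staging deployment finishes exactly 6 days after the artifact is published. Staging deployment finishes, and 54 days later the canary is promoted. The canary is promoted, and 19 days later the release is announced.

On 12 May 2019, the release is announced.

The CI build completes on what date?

19 February 2019

The release is announced: May 12, 2019.
The canary is promoted: May 12, 2019 − 19 days = Apr 23, 2019.
Staging deployment finishes: Apr 23, 2019 − 54 days = Feb 28, 2019.
The artifact is published: Feb 28, 2019 − 6 days = Feb 22, 2019.
The CI build completes: Feb 22, 2019 − 3 days = Feb 19, 2019.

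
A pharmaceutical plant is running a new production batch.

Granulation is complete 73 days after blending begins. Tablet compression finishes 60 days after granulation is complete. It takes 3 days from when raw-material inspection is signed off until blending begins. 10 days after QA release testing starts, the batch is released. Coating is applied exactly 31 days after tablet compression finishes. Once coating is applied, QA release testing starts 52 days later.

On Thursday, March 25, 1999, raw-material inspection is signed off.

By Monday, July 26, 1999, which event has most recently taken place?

Raw-material inspection is signed off: Mar 25, 1999.
Blending begins: Mar 25, 1999 + 3 days = Mar 28, 1999.
Granulation is complete: Mar 28, 1999 + 73 days = Jun 9, 1999.
Tablet compression finishes: Jun 9, 1999 + 60 days = Aug 8, 1999.
Coating is applied: Aug 8, 1999 + 31 days = Sep 8, 1999.
QA release testing starts: Sep 8, 1999 + 52 days = Oct 30, 1999.
The batch is released: Oct 30, 1999 + 10 days = Nov 9, 1999.
Jul 26, 1999 falls between when granulation is complete (Jun 9, 1999) and when tablet compression finishes (Aug 8, 1999).

Granulation is complete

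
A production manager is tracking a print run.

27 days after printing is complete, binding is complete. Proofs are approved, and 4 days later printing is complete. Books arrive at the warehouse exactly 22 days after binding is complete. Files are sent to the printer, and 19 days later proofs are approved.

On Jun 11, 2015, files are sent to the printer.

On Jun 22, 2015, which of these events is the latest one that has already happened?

Files are sent to the printer: Jun 11, 2015.
Proofs are approved: Jun 11, 2015 + 19 days = Jun 30, 2015.
Printing is complete: Jun 30, 2015 + 4 days = Jul 4, 2015.
Binding is complete: Jul 4, 2015 + 27 days = Jul 31, 2015.
Books arrive at the warehouse: Jul 31, 2015 + 22 days = Aug 22, 2015.
Jun 22, 2015 falls between when files are sent to the printer (Jun 11, 2015) and when proofs are approved (Jun 30, 2015).

Files are sent to the printer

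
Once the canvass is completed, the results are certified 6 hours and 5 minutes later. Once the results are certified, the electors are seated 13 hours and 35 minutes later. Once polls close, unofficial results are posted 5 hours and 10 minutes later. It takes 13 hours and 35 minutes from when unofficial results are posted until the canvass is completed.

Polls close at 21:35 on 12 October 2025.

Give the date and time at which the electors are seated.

12:00 on 14 October 2025

Polls close: 21:35 Oct 12, 2025.
Unofficial results are posted: 21:35 Oct 12, 2025 + 5h10m = 02:45 Oct 13, 2025.
The canvass is completed: 02:45 Oct 13, 2025 + 13h35m = 16:20 Oct 13, 2025.
The results are certified: 16:20 Oct 13, 2025 + 6h05m = 22:25 Oct 13, 2025.
The electors are seated: 22:25 Oct 13, 2025 + 13h35m = 12:00 Oct 14, 2025.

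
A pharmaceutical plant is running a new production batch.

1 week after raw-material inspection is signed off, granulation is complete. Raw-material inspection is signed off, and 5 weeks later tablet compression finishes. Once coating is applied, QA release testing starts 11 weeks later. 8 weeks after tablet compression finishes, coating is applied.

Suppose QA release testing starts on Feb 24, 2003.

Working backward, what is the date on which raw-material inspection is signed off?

QA release testing starts: Feb 24, 2003.
Coating is applied: Feb 24, 2003 − 11 weeks = Dec 9, 2002.
Tablet compression finishes: Dec 9, 2002 − 8 weeks = Oct 14, 2002.
Raw-material inspection is signed off: Oct 14, 2002 − 5 weeks = Sep 9, 2002.

Sep 9, 2002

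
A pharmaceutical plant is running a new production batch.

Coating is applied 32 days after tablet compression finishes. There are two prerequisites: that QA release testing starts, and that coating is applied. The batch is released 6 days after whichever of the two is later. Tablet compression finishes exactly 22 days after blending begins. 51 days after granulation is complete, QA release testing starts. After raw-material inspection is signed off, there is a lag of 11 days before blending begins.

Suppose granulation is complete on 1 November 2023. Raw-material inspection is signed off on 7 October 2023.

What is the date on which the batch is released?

Granulation is complete: Nov 1, 2023.
QA release testing starts: Nov 1, 2023 + 51 days = Dec 22, 2023.
Raw-material inspection is signed off: Oct 7, 2023.
Blending begins: Oct 7, 2023 + 11 days = Oct 18, 2023.
Tablet compression finishes: Oct 18, 2023 + 22 days = Nov 9, 2023.
Coating is applied: Nov 9, 2023 + 32 days = Dec 11, 2023.
Both prerequisites met — QA release testing starts (Dec 22, 2023), coating is applied (Dec 11, 2023); the later is Dec 22, 2023.
The batch is released: Dec 22, 2023 + 6 days = Dec 28, 2023.

28 December 2023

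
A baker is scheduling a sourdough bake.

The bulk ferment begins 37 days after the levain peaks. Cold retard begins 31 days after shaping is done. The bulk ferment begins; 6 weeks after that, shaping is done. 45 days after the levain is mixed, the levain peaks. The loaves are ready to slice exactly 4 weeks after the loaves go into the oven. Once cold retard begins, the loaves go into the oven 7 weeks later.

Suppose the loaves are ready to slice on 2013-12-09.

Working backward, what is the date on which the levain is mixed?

The loaves are ready to slice: Dec 9, 2013.
The loaves go into the oven: Dec 9, 2013 − 4 weeks = Nov 11, 2013.
Cold retard begins: Nov 11, 2013 − 7 weeks = Sep 23, 2013.
Shaping is done: Sep 23, 2013 − 31 days = Aug 23, 2013.
The bulk ferment begins: Aug 23, 2013 − 6 weeks = Jul 12, 2013.
The levain peaks: Jul 12, 2013 − 37 days = Jun 5, 2013.
The levain is mixed: Jun 5, 2013 − 45 days = Apr 21, 2013.

2013-04-21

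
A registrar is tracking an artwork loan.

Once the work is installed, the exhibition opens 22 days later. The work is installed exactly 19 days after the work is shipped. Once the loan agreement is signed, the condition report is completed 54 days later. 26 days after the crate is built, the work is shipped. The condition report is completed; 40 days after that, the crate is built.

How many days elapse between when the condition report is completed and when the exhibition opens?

107 days

Causal path: the condition report is completed → the crate is built → the work is shipped → the work is installed → the exhibition opens.
Total delay along the path: 40 + 26 + 19 + 22 = 107 days.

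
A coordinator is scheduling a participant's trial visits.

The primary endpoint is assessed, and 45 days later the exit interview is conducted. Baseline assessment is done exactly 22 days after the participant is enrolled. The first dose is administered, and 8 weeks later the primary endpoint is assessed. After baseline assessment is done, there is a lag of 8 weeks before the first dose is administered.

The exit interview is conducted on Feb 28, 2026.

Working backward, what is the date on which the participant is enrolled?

The exit interview is conducted: Feb 28, 2026.
The primary endpoint is assessed: Feb 28, 2026 − 45 days = Jan 14, 2026.
The first dose is administered: Jan 14, 2026 − 8 weeks = Nov 19, 2025.
Baseline assessment is done: Nov 19, 2025 − 8 weeks = Sep 24, 2025.
The participant is enrolled: Sep 24, 2025 − 22 days = Sep 2, 2025.

Sep 2, 2025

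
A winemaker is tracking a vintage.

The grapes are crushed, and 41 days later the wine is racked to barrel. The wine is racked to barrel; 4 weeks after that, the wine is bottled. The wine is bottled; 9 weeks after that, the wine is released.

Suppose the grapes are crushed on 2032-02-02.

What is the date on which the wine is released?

2032-06-13

The grapes are crushed: Feb 2, 2032.
The wine is racked to barrel: Feb 2, 2032 + 41 days = Mar 14, 2032.
The wine is bottled: Mar 14, 2032 + 4 weeks = Apr 11, 2032.
The wine is released: Apr 11, 2032 + 9 weeks = Jun 13, 2032.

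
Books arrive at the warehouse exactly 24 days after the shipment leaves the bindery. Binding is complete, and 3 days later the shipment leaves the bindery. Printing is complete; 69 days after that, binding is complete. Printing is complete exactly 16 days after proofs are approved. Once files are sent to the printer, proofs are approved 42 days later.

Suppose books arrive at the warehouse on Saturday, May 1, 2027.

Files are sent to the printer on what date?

Books arrive at the warehouse: May 1, 2027.
The shipment leaves the bindery: May 1, 2027 − 24 days = Apr 7, 2027.
Binding is complete: Apr 7, 2027 − 3 days = Apr 4, 2027.
Printing is complete: Apr 4, 2027 − 69 days = Jan 25, 2027.
Proofs are approved: Jan 25, 2027 − 16 days = Jan 9, 2027.
Files are sent to the printer: Jan 9, 2027 − 42 days = Nov 28, 2026.

Saturday, November 28, 2026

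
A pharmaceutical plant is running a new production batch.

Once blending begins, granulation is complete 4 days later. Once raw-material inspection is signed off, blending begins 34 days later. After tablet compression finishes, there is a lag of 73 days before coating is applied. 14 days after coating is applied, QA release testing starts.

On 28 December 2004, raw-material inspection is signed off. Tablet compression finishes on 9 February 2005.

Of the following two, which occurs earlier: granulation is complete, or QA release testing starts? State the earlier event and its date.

Raw-material inspection is signed off: Dec 28, 2004.
Blending begins: Dec 28, 2004 + 34 days = Jan 31, 2005.
Granulation is complete: Jan 31, 2005 + 4 days = Feb 4, 2005.
Tablet compression finishes: Feb 9, 2005.
Coating is applied: Feb 9, 2005 + 73 days = Apr 23, 2005.
QA release testing starts: Apr 23, 2005 + 14 days = May 7, 2005.
Comparing: granulation is complete on Feb 4, 2005 vs QA release testing starts on May 7, 2005. Earlier: granulation is complete.

Granulation is complete — 4 February 2005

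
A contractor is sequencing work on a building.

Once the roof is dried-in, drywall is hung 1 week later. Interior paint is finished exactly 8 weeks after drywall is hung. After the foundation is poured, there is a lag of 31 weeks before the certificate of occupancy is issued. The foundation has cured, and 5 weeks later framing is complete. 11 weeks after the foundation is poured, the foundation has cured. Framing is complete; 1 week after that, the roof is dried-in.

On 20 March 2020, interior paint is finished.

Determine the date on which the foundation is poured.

20 September 2019

Interior paint is finished: Mar 20, 2020.
Drywall is hung: Mar 20, 2020 − 8 weeks = Jan 24, 2020.
The roof is dried-in: Jan 24, 2020 − 1 week = Jan 17, 2020.
Framing is complete: Jan 17, 2020 − 1 week = Jan 10, 2020.
The foundation has cured: Jan 10, 2020 − 5 weeks = Dec 6, 2019.
The foundation is poured: Dec 6, 2019 − 11 weeks = Sep 20, 2019.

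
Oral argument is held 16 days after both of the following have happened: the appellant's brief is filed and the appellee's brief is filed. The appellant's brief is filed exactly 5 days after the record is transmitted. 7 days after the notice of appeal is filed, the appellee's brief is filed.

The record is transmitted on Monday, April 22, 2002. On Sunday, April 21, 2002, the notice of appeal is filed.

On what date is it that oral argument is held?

The record is transmitted: Apr 22, 2002.
The appellant's brief is filed: Apr 22, 2002 + 5 days = Apr 27, 2002.
The notice of appeal is filed: Apr 21, 2002.
The appellee's brief is filed: Apr 21, 2002 + 7 days = Apr 28, 2002.
Both prerequisites met — the appellant's brief is filed (Apr 27, 2002), the appellee's brief is filed (Apr 28, 2002); the later is Apr 28, 2002.
Oral argument is held: Apr 28, 2002 + 16 days = May 14, 2002.

Tuesday, May 14, 2002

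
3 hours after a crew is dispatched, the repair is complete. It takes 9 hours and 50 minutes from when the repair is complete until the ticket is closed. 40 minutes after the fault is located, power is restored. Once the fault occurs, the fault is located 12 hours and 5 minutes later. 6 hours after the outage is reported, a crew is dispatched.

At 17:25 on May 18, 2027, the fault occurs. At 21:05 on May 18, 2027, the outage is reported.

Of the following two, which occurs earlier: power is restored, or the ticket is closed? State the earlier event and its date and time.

The fault occurs: 17:25 May 18, 2027.
The fault is located: 17:25 May 18, 2027 + 12h05m = 05:30 May 19, 2027.
Power is restored: 05:30 May 19, 2027 + 40m = 06:10 May 19, 2027.
The outage is reported: 21:05 May 18, 2027.
A crew is dispatched: 21:05 May 18, 2027 + 6h = 03:05 May 19, 2027.
The repair is complete: 03:05 May 19, 2027 + 3h = 06:05 May 19, 2027.
The ticket is closed: 06:05 May 19, 2027 + 9h50m = 15:55 May 19, 2027.
Comparing: power is restored at 06:10 May 19, 2027 vs the ticket is closed at 15:55 May 19, 2027. Earlier: power is restored.

Power is restored — 06:10 on May 19, 2027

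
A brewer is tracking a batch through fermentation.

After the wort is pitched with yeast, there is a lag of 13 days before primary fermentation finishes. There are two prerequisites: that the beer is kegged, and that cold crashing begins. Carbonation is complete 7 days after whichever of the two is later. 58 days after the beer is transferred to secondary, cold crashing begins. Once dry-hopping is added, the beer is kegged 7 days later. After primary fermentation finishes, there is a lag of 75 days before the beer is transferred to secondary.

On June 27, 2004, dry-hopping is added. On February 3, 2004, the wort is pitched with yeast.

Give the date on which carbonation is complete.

Dry-hopping is added: Jun 27, 2004.
The beer is kegged: Jun 27, 2004 + 7 days = Jul 4, 2004.
The wort is pitched with yeast: Feb 3, 2004.
Primary fermentation finishes: Feb 3, 2004 + 13 days = Feb 16, 2004.
The beer is transferred to secondary: Feb 16, 2004 + 75 days = May 1, 2004.
Cold crashing begins: May 1, 2004 + 58 days = Jun 28, 2004.
Both prerequisites met — the beer is kegged (Jul 4, 2004), cold crashing begins (Jun 28, 2004); the later is Jul 4, 2004.
Carbonation is complete: Jul 4, 2004 + 7 days = Jul 11, 2004.

July 11, 2004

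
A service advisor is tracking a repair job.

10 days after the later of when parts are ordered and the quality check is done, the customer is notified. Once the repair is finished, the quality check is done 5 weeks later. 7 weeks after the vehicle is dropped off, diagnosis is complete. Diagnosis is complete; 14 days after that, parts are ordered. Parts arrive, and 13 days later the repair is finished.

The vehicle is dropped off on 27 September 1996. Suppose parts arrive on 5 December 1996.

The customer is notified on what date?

1 February 1997

The vehicle is dropped off: Sep 27, 1996.
Diagnosis is complete: Sep 27, 1996 + 7 weeks = Nov 15, 1996.
Parts are ordered: Nov 15, 1996 + 14 days = Nov 29, 1996.
Parts arrive: Dec 5, 1996.
The repair is finished: Dec 5, 1996 + 13 days = Dec 18, 1996.
The quality check is done: Dec 18, 1996 + 5 weeks = Jan 22, 1997.
Both prerequisites met — parts are ordered (Nov 29, 1996), the quality check is done (Jan 22, 1997); the later is Jan 22, 1997.
The customer is notified: Jan 22, 1997 + 10 days = Feb 1, 1997.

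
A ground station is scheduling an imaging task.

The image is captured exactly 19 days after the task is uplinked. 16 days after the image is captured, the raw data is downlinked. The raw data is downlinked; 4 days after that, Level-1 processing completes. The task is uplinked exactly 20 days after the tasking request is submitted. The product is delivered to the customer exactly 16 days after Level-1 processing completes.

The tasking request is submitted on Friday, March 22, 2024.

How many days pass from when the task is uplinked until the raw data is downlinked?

35 days

Causal path: the task is uplinked → the image is captured → the raw data is downlinked.
Total delay along the path: 19 + 16 = 35 days.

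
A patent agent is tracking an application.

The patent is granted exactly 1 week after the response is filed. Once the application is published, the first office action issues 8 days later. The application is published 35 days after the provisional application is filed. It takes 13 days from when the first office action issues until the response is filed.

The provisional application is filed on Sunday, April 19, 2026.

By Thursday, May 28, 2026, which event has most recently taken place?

The provisional application is filed: Apr 19, 2026.
The application is published: Apr 19, 2026 + 35 days = May 24, 2026.
The first office action issues: May 24, 2026 + 8 days = Jun 1, 2026.
The response is filed: Jun 1, 2026 + 13 days = Jun 14, 2026.
The patent is granted: Jun 14, 2026 + 1 week = Jun 21, 2026.
May 28, 2026 falls between when the application is published (May 24, 2026) and when the first office action issues (Jun 1, 2026).

The application is published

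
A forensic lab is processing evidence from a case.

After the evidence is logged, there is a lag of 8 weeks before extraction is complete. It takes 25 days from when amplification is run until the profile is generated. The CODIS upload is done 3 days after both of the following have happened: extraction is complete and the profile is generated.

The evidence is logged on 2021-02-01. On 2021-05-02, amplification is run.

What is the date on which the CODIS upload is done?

The evidence is logged: Feb 1, 2021.
Extraction is complete: Feb 1, 2021 + 8 weeks = Mar 29, 2021.
Amplification is run: May 2, 2021.
The profile is generated: May 2, 2021 + 25 days = May 27, 2021.
Both prerequisites met — extraction is complete (Mar 29, 2021), the profile is generated (May 27, 2021); the later is May 27, 2021.
The CODIS upload is done: May 27, 2021 + 3 days = May 30, 2021.

2021-05-30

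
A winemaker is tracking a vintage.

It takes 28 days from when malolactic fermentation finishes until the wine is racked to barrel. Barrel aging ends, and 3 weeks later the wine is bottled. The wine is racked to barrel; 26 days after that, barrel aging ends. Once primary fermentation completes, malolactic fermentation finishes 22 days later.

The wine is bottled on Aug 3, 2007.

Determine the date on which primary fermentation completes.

Apr 28, 2007

The wine is bottled: Aug 3, 2007.
Barrel aging ends: Aug 3, 2007 − 3 weeks = Jul 13, 2007.
The wine is racked to barrel: Jul 13, 2007 − 26 days = Jun 17, 2007.
Malolactic fermentation finishes: Jun 17, 2007 − 28 days = May 20, 2007.
Primary fermentation completes: May 20, 2007 − 22 days = Apr 28, 2007.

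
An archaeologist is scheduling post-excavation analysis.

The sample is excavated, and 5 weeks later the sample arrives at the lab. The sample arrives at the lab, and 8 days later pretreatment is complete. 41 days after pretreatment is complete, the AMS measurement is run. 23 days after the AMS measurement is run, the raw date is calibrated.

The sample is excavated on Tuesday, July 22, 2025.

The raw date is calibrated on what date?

Thursday, November 6, 2025

The sample is excavated: Jul 22, 2025.
The sample arrives at the lab: Jul 22, 2025 + 5 weeks = Aug 26, 2025.
Pretreatment is complete: Aug 26, 2025 + 8 days = Sep 3, 2025.
The AMS measurement is run: Sep 3, 2025 + 41 days = Oct 14, 2025.
The raw date is calibrated: Oct 14, 2025 + 23 days = Nov 6, 2025.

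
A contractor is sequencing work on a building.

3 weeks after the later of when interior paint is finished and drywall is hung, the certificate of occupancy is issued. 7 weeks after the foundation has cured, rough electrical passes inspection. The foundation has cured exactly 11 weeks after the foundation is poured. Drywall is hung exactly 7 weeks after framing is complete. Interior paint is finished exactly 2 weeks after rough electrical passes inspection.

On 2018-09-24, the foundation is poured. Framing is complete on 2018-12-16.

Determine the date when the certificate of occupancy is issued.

The foundation is poured: Sep 24, 2018.
The foundation has cured: Sep 24, 2018 + 11 weeks = Dec 10, 2018.
Rough electrical passes inspection: Dec 10, 2018 + 7 weeks = Jan 28, 2019.
Interior paint is finished: Jan 28, 2019 + 2 weeks = Feb 11, 2019.
Framing is complete: Dec 16, 2018.
Drywall is hung: Dec 16, 2018 + 7 weeks = Feb 3, 2019.
Both prerequisites met — interior paint is finished (Feb 11, 2019), drywall is hung (Feb 3, 2019); the later is Feb 11, 2019.
The certificate of occupancy is issued: Feb 11, 2019 + 3 weeks = Mar 4, 2019.

2019-03-04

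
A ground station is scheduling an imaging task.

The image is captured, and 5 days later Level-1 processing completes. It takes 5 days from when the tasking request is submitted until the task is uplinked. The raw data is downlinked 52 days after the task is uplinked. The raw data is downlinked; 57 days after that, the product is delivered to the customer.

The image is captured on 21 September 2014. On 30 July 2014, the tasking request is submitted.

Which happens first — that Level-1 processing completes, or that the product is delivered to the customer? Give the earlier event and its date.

Level-1 processing completes — 26 September 2014

The image is captured: Sep 21, 2014.
Level-1 processing completes: Sep 21, 2014 + 5 days = Sep 26, 2014.
The tasking request is submitted: Jul 30, 2014.
The task is uplinked: Jul 30, 2014 + 5 days = Aug 4, 2014.
The raw data is downlinked: Aug 4, 2014 + 52 days = Sep 25, 2014.
The product is delivered to the customer: Sep 25, 2014 + 57 days = Nov 21, 2014.
Comparing: Level-1 processing completes on Sep 26, 2014 vs the product is delivered to the customer on Nov 21, 2014. Earlier: Level-1 processing completes.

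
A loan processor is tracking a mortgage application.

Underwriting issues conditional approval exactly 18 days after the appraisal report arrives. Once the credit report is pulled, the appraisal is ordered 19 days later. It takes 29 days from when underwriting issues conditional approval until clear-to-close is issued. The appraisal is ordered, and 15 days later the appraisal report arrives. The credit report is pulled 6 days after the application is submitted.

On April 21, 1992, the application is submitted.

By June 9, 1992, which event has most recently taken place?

The appraisal report arrives

The application is submitted: Apr 21, 1992.
The credit report is pulled: Apr 21, 1992 + 6 days = Apr 27, 1992.
The appraisal is ordered: Apr 27, 1992 + 19 days = May 16, 1992.
The appraisal report arrives: May 16, 1992 + 15 days = May 31, 1992.
Underwriting issues conditional approval: May 31, 1992 + 18 days = Jun 18, 1992.
Clear-to-close is issued: Jun 18, 1992 + 29 days = Jul 17, 1992.
Jun 9, 1992 falls between when the appraisal report arrives (May 31, 1992) and when underwriting issues conditional approval (Jun 18, 1992).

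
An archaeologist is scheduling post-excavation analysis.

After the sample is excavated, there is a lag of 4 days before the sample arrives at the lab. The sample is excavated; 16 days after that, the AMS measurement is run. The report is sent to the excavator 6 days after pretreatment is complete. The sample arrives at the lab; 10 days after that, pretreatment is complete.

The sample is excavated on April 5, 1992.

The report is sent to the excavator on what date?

The sample is excavated: Apr 5, 1992.
The sample arrives at the lab: Apr 5, 1992 + 4 days = Apr 9, 1992.
Pretreatment is complete: Apr 9, 1992 + 10 days = Apr 19, 1992.
The report is sent to the excavator: Apr 19, 1992 + 6 days = Apr 25, 1992.

April 25, 1992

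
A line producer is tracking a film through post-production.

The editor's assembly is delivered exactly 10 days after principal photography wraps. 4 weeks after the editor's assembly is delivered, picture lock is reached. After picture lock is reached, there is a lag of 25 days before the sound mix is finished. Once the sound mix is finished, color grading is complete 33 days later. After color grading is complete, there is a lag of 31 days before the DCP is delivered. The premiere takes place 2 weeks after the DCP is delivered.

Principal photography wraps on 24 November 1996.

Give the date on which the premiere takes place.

14 April 1997

Principal photography wraps: Nov 24, 1996.
The editor's assembly is delivered: Nov 24, 1996 + 10 days = Dec 4, 1996.
Picture lock is reached: Dec 4, 1996 + 4 weeks = Jan 1, 1997.
The sound mix is finished: Jan 1, 1997 + 25 days = Jan 26, 1997.
Color grading is complete: Jan 26, 1997 + 33 days = Feb 28, 1997.
The DCP is delivered: Feb 28, 1997 + 31 days = Mar 31, 1997.
The premiere takes place: Mar 31, 1997 + 2 weeks = Apr 14, 1997.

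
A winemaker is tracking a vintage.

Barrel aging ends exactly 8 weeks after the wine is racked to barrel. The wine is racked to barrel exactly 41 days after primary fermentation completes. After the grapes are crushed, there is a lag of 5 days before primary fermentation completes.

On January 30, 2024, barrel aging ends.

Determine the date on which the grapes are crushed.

Barrel aging ends: Jan 30, 2024.
The wine is racked to barrel: Jan 30, 2024 − 8 weeks = Dec 5, 2023.
Primary fermentation completes: Dec 5, 2023 − 41 days = Oct 25, 2023.
The grapes are crushed: Oct 25, 2023 − 5 days = Oct 20, 2023.

October 20, 2023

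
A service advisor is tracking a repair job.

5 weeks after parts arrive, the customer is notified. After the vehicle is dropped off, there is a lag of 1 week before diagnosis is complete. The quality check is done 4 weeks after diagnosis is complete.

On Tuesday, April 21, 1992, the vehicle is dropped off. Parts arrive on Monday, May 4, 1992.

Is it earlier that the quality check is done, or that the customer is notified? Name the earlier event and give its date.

The quality check is done — Tuesday, May 26, 1992

The vehicle is dropped off: Apr 21, 1992.
Diagnosis is complete: Apr 21, 1992 + 1 week = Apr 28, 1992.
The quality check is done: Apr 28, 1992 + 4 weeks = May 26, 1992.
Parts arrive: May 4, 1992.
The customer is notified: May 4, 1992 + 5 weeks = Jun 8, 1992.
Comparing: the quality check is done on May 26, 1992 vs the customer is notified on Jun 8, 1992. Earlier: the quality check is done.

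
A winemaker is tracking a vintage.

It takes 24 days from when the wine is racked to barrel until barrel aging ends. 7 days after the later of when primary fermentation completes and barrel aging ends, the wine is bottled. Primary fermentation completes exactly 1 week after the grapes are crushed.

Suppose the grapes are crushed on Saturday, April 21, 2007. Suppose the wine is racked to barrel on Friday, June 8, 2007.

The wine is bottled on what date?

The grapes are crushed: Apr 21, 2007.
Primary fermentation completes: Apr 21, 2007 + 1 week = Apr 28, 2007.
The wine is racked to barrel: Jun 8, 2007.
Barrel aging ends: Jun 8, 2007 + 24 days = Jul 2, 2007.
Both prerequisites met — primary fermentation completes (Apr 28, 2007), barrel aging ends (Jul 2, 2007); the later is Jul 2, 2007.
The wine is bottled: Jul 2, 2007 + 7 days = Jul 9, 2007.

Monday, July 9, 2007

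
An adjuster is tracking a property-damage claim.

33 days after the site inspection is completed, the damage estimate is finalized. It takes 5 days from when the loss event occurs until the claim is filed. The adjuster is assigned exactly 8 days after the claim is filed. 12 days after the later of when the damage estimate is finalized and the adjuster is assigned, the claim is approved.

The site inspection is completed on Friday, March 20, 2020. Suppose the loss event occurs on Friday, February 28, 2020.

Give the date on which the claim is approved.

The site inspection is completed: Mar 20, 2020.
The damage estimate is finalized: Mar 20, 2020 + 33 days = Apr 22, 2020.
The loss event occurs: Feb 28, 2020.
The claim is filed: Feb 28, 2020 + 5 days = Mar 4, 2020.
The adjuster is assigned: Mar 4, 2020 + 8 days = Mar 12, 2020.
Both prerequisites met — the damage estimate is finalized (Apr 22, 2020), the adjuster is assigned (Mar 12, 2020); the later is Apr 22, 2020.
The claim is approved: Apr 22, 2020 + 12 days = May 4, 2020.

Monday, May 4, 2020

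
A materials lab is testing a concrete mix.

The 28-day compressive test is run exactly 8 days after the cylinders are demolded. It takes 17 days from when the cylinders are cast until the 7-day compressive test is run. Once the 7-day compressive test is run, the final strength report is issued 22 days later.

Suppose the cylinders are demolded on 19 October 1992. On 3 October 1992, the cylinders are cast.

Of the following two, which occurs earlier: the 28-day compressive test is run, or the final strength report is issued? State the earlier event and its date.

The cylinders are demolded: Oct 19, 1992.
The 28-day compressive test is run: Oct 19, 1992 + 8 days = Oct 27, 1992.
The cylinders are cast: Oct 3, 1992.
The 7-day compressive test is run: Oct 3, 1992 + 17 days = Oct 20, 1992.
The final strength report is issued: Oct 20, 1992 + 22 days = Nov 11, 1992.
Comparing: the 28-day compressive test is run on Oct 27, 1992 vs the final strength report is issued on Nov 11, 1992. Earlier: the 28-day compressive test is run.

The 28-day compressive test is run — 27 October 1992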